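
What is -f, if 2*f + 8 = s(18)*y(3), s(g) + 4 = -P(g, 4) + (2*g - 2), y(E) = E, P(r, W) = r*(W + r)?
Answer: 553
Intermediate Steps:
s(g) = -6 + 2*g - g*(4 + g) (s(g) = -4 + (-g*(4 + g) + (2*g - 2)) = -4 + (-g*(4 + g) + (-2 + 2*g)) = -4 + (-2 + 2*g - g*(4 + g)) = -6 + 2*g - g*(4 + g))
f = -553 (f = -4 + ((-6 + 2*18 - 1*18*(4 + 18))*3)/2 = -4 + ((-6 + 36 - 1*18*22)*3)/2 = -4 + ((-6 + 36 - 396)*3)/2 = -4 + (-366*3)/2 = -4 + (1/2)*(-1098) = -4 - 549 = -553)
-f = -1*(-553) = 553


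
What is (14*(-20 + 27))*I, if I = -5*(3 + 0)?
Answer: -1470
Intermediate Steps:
I = -15 (I = -5*3 = -15)
(14*(-20 + 27))*I = (14*(-20 + 27))*(-15) = (14*7)*(-15) = 98*(-15) = -1470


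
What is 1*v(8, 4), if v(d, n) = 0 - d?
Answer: -8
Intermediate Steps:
v(d, n) = -d
1*v(8, 4) = 1*(-1*8) = 1*(-8) = -8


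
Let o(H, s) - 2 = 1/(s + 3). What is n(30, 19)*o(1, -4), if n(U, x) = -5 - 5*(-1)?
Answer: 0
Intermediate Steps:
o(H, s) = 2 + 1/(3 + s) (o(H, s) = 2 + 1/(s + 3) = 2 + 1/(3 + s))
n(U, x) = 0 (n(U, x) = -5 + 5 = 0)
n(30, 19)*o(1, -4) = 0*((7 + 2*(-4))/(3 - 4)) = 0*((7 - 8)/(-1)) = 0*(-1*(-1)) = 0*1 = 0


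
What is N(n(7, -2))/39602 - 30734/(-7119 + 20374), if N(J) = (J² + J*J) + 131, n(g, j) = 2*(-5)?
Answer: -110249133/47720410 ≈ -2.3103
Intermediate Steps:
n(g, j) = -10
N(J) = 131 + 2*J² (N(J) = (J² + J²) + 131 = 2*J² + 131 = 131 + 2*J²)
N(n(7, -2))/39602 - 30734/(-7119 + 20374) = (131 + 2*(-10)²)/39602 - 30734/(-7119 + 20374) = (131 + 2*100)*(1/39602) - 30734/13255 = (131 + 200)*(1/39602) - 30734*1/13255 = 331*(1/39602) - 2794/1205 = 331/39602 - 2794/1205 = -110249133/47720410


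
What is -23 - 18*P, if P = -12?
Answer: 193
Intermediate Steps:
-23 - 18*P = -23 - 18*(-12) = -23 + 216 = 193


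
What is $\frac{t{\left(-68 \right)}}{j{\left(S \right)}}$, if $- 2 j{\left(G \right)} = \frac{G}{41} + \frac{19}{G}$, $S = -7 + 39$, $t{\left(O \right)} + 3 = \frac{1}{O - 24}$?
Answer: $\frac{181712}{41469} \approx 4.3819$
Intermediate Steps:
$t{\left(O \right)} = -3 + \frac{1}{-24 + O}$ ($t{\left(O \right)} = -3 + \frac{1}{O - 24} = -3 + \frac{1}{-24 + O}$)
$S = 32$
$j{\left(G \right)} = - \frac{19}{2 G} - \frac{G}{82}$ ($j{\left(G \right)} = - \frac{\frac{G}{41} + \frac{19}{G}}{2} = - \frac{\frac{19}{G} + \frac{G}{41}}{2} = - \frac{19}{2 G} - \frac{G}{82}$)
$\frac{t{\left(-68 \right)}}{j{\left(S \right)}} = \frac{\frac{1}{-24 - 68} \left(73 - -204\right)}{\frac{1}{82} \cdot \frac{1}{32} \left(-779 - 32^{2}\right)} = \frac{\frac{1}{-92} \left(73 + 204\right)}{\frac{1}{82} \cdot \frac{1}{32} \left(-779 - 1024\right)} = \frac{\left(- \frac{1}{92}\right) 277}{\frac{1}{82} \cdot \frac{1}{32} \left(-779 - 1024\right)} = - \frac{277}{92 \cdot \frac{1}{82} \cdot \frac{1}{32} \left(-1803\right)} = - \frac{277}{92 \left(- \frac{1803}{2624}\right)} = \left(- \frac{277}{92}\right) \left(- \frac{2624}{1803}\right) = \frac{181712}{41469}$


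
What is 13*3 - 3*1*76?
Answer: -189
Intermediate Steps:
13*3 - 3*1*76 = 39 - 3*76 = 39 - 228 = -189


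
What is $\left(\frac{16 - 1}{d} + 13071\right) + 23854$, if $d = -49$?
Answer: $\frac{1809310}{49} \approx 36925.0$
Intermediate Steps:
$\left(\frac{16 - 1}{d} + 13071\right) + 23854 = \left(\frac{16 - 1}{-49} + 13071\right) + 23854 = \left(15 \left(- \frac{1}{49}\right) + 13071\right) + 23854 = \left(- \frac{15}{49} + 13071\right) + 23854 = \frac{640464}{49} + 23854 = \frac{1809310}{49}$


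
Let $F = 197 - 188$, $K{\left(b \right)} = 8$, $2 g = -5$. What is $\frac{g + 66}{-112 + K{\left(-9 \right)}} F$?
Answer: $- \frac{1143}{208} \approx -5.4952$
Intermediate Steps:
$g = - \frac{5}{2}$ ($g = \frac{1}{2} \left(-5\right) = - \frac{5}{2} \approx -2.5$)
$F = 9$
$\frac{g + 66}{-112 + K{\left(-9 \right)}} F = \frac{- \frac{5}{2} + 66}{-112 + 8} \cdot 9 = \frac{127}{2 \left(-104\right)} 9 = \frac{127}{2} \left(- \frac{1}{104}\right) 9 = \left(- \frac{127}{208}\right) 9 = - \frac{1143}{208}$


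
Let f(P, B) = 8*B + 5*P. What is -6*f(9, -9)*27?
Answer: 4374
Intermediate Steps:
f(P, B) = 5*P + 8*B
-6*f(9, -9)*27 = -6*(5*9 + 8*(-9))*27 = -6*(45 - 72)*27 = -6*(-27)*27 = 162*27 = 4374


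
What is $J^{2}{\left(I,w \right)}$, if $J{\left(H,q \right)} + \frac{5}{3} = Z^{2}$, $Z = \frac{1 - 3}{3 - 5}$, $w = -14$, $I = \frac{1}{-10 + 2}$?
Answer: $\frac{4}{9} \approx 0.44444$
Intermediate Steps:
$I = - \frac{1}{8}$ ($I = \frac{1}{-8} = - \frac{1}{8} \approx -0.125$)
$Z = 1$ ($Z = - \frac{2}{-2} = \left(-2\right) \left(- \frac{1}{2}\right) = 1$)
$J{\left(H,q \right)} = - \frac{2}{3}$ ($J{\left(H,q \right)} = - \frac{5}{3} + 1^{2} = - \frac{5}{3} + 1 = - \frac{2}{3}$)
$J^{2}{\left(I,w \right)} = \left(- \frac{2}{3}\right)^{2} = \frac{4}{9}$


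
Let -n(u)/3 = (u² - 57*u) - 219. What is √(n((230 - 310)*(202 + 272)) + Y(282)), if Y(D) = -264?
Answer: I*√4320263127 ≈ 65729.0*I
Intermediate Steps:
n(u) = 657 - 3*u² + 171*u (n(u) = -3*((u² - 57*u) - 219) = -3*(-219 + u² - 57*u) = 657 - 3*u² + 171*u)
√(n((230 - 310)*(202 + 272)) + Y(282)) = √((657 - 3*(202 + 272)²*(230 - 310)² + 171*((230 - 310)*(202 + 272))) - 264) = √((657 - 3*(-80*474)² + 171*(-80*474)) - 264) = √((657 - 3*(-37920)² + 171*(-37920)) - 264) = √((657 - 3*1437926400 - 6484320) - 264) = √((657 - 4313779200 - 6484320) - 264) = √(-4320262863 - 264) = √(-4320263127) = I*√4320263127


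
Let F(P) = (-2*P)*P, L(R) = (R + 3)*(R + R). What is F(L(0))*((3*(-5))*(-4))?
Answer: 0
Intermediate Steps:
L(R) = 2*R*(3 + R) (L(R) = (3 + R)*(2*R) = 2*R*(3 + R))
F(P) = -2*P²
F(L(0))*((3*(-5))*(-4)) = (-2*(2*0*(3 + 0))²)*((3*(-5))*(-4)) = (-2*(2*0*3)²)*(-15*(-4)) = -2*0²*60 = -2*0*60 = 0*60 = 0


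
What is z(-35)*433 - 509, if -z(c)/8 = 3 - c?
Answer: -132141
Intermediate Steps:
z(c) = -24 + 8*c (z(c) = -8*(3 - c) = -24 + 8*c)
z(-35)*433 - 509 = (-24 + 8*(-35))*433 - 509 = (-24 - 280)*433 - 509 = -304*433 - 509 = -131632 - 509 = -132141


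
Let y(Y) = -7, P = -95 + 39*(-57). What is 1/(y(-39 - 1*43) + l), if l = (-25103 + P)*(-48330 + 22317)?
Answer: 1/713302466 ≈ 1.4019e-9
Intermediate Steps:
P = -2318 (P = -95 - 2223 = -2318)
l = 713302473 (l = (-25103 - 2318)*(-48330 + 22317) = -27421*(-26013) = 713302473)
1/(y(-39 - 1*43) + l) = 1/(-7 + 713302473) = 1/713302466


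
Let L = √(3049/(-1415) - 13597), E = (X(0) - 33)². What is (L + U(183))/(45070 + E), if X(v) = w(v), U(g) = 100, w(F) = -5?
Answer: 50/23257 + I*√6807141915/32908655 ≈ 0.0021499 + 0.0025071*I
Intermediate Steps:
X(v) = -5
E = 1444 (E = (-5 - 33)² = (-38)² = 1444)
L = 2*I*√6807141915/1415 (L = √(3049*(-1/1415) - 13597) = √(-3049/1415 - 13597) = √(-19242804/1415) = 2*I*√6807141915/1415 ≈ 116.62*I)
(L + U(183))/(45070 + E) = (2*I*√6807141915/1415 + 100)/(45070 + 1444) = (100 + 2*I*√6807141915/1415)/46514 = (100 + 2*I*√6807141915/1415)*(1/46514) = 50/23257 + I*√6807141915/32908655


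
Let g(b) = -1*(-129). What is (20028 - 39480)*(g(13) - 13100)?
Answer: 252311892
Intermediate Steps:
g(b) = 129
(20028 - 39480)*(g(13) - 13100) = (20028 - 39480)*(129 - 13100) = -19452*(-12971) = 252311892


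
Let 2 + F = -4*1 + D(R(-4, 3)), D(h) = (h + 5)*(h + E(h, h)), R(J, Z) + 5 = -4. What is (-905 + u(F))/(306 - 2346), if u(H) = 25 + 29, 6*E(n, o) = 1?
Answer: 851/2040 ≈ 0.41716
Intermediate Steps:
E(n, o) = 1/6 (E(n, o) = (1/6)*1 = 1/6)
R(J, Z) = -9 (R(J, Z) = -5 - 4 = -9)
D(h) = (5 + h)*(1/6 + h) (D(h) = (h + 5)*(h + 1/6) = (5 + h)*(1/6 + h))
F = 88/3 (F = -2 + (-4*1 + (5/6 + (-9)**2 + (31/6)*(-9))) = -2 + (-4 + (5/6 + 81 - 93/2)) = -2 + (-4 + 106/3) = -2 + 94/3 = 88/3 ≈ 29.333)
u(H) = 54
(-905 + u(F))/(306 - 2346) = (-905 + 54)/(306 - 2346) = -851/(-2040) = -851*(-1/2040) = 851/2040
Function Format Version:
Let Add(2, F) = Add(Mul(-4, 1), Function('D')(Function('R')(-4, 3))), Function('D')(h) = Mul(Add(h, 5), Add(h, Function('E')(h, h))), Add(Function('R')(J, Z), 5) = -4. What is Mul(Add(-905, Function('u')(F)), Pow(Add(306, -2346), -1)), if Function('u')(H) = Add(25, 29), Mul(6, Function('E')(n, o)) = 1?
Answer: Rational(851, 2040) ≈ 0.41716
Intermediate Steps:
Function('E')(n, o) = Rational(1, 6) (Function('E')(n, o) = Mul(Rational(1, 6), 1) = Rational(1, 6))
Function('R')(J, Z) = -9 (Function('R')(J, Z) = Add(-5, -4) = -9)
Function('D')(h) = Mul(Add(5, h), Add(Rational(1, 6), h)) (Function('D')(h) = Mul(Add(h, 5), Add(h, Rational(1, 6))) = Mul(Add(5, h), Add(Rational(1, 6), h)))
F = Rational(88, 3) (F = Add(-2, Add(Mul(-4, 1), Add(Rational(5, 6), Pow(-9, 2), Mul(Rational(31, 6), -9)))) = Add(-2, Add(-4, Add(Rational(5, 6), 81, Rational(-93, 2)))) = Add(-2, Add(-4, Rational(106, 3))) = Add(-2, Rational(94, 3)) = Rational(88, 3) ≈ 29.333)
Function('u')(H) = 54
Mul(Add(-905, Function('u')(F)), Pow(Add(306, -2346), -1)) = Mul(Add(-905, 54), Pow(Add(306, -2346), -1)) = Mul(-851, Pow(-2040, -1)) = Mul(-851, Rational(-1, 2040)) = Rational(851, 2040)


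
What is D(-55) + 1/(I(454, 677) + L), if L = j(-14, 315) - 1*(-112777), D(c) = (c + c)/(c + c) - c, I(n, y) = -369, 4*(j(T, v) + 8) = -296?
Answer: 6290257/112326 ≈ 56.000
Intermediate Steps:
j(T, v) = -82 (j(T, v) = -8 + (¼)*(-296) = -8 - 74 = -82)
D(c) = 1 - c (D(c) = (2*c)/((2*c)) - c = (2*c)*(1/(2*c)) - c = 1 - c)
L = 112695 (L = -82 - 1*(-112777) = -82 + 112777 = 112695)
D(-55) + 1/(I(454, 677) + L) = (1 - 1*(-55)) + 1/(-369 + 112695) = (1 + 55) + 1/112326 = 56 + 1/112326 = 6290257/112326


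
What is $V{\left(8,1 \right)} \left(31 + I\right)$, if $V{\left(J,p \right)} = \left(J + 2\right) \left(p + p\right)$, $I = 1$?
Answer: $640$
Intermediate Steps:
$V{\left(J,p \right)} = 2 p \left(2 + J\right)$ ($V{\left(J,p \right)} = \left(2 + J\right) 2 p = 2 p \left(2 + J\right)$)
$V{\left(8,1 \right)} \left(31 + I\right) = 2 \cdot 1 \left(2 + 8\right) \left(31 + 1\right) = 2 \cdot 1 \cdot 10 \cdot 32 = 20 \cdot 32 = 640$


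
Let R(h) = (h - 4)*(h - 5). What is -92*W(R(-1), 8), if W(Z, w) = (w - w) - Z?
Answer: 2760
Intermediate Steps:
R(h) = (-5 + h)*(-4 + h) (R(h) = (-4 + h)*(-5 + h) = (-5 + h)*(-4 + h))
W(Z, w) = -Z (W(Z, w) = 0 - Z = -Z)
-92*W(R(-1), 8) = -(-92)*(20 + (-1)² - 9*(-1)) = -(-92)*(20 + 1 + 9) = -(-92)*30 = -92*(-30) = 2760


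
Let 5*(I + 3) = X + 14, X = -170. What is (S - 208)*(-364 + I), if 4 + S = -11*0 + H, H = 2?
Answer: 83622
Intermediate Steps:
I = -171/5 (I = -3 + (-170 + 14)/5 = -3 + (⅕)*(-156) = -3 - 156/5 = -171/5 ≈ -34.200)
S = -2 (S = -4 + (-11*0 + 2) = -4 + (0 + 2) = -4 + 2 = -2)
(S - 208)*(-364 + I) = (-2 - 208)*(-364 - 171/5) = -210*(-1991/5) = 83622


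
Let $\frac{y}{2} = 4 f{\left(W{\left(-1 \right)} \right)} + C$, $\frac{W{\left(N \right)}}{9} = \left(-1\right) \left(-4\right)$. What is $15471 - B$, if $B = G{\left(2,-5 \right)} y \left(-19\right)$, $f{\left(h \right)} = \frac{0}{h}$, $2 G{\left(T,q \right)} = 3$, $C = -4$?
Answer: $15243$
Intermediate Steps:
$W{\left(N \right)} = 36$ ($W{\left(N \right)} = 9 \left(\left(-1\right) \left(-4\right)\right) = 9 \cdot 4 = 36$)
$G{\left(T,q \right)} = \frac{3}{2}$ ($G{\left(T,q \right)} = \frac{1}{2} \cdot 3 = \frac{3}{2}$)
$f{\left(h \right)} = 0$
$y = -8$ ($y = 2 \left(4 \cdot 0 - 4\right) = 2 \left(0 - 4\right) = 2 \left(-4\right) = -8$)
$B = 228$ ($B = \frac{3}{2} \left(-8\right) \left(-19\right) = \left(-12\right) \left(-19\right) = 228$)
$15471 - B = 15471 - 228 = 15243$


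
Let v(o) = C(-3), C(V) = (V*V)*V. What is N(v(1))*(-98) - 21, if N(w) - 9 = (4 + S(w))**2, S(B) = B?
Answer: -52745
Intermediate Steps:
C(V) = V**3 (C(V) = V**2*V = V**3)
v(o) = -27 (v(o) = (-3)**3 = -27)
N(w) = 9 + (4 + w)**2
N(v(1))*(-98) - 21 = (9 + (4 - 27)**2)*(-98) - 21 = (9 + (-23)**2)*(-98) - 21 = (9 + 529)*(-98) - 21 = 538*(-98) - 21 = -52724 - 21 = -52745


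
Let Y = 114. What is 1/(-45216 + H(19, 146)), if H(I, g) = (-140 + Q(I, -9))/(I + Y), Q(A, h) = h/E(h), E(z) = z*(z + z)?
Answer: -2394/108249625 ≈ -2.2116e-5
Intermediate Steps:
E(z) = 2*z² (E(z) = z*(2*z) = 2*z²)
Q(A, h) = 1/(2*h) (Q(A, h) = h/((2*h²)) = h*(1/(2*h²)) = 1/(2*h))
H(I, g) = -2521/(18*(114 + I)) (H(I, g) = (-140 + (½)/(-9))/(I + 114) = (-140 + (½)*(-⅑))/(114 + I) = (-140 - 1/18)/(114 + I) = -2521/(18*(114 + I)))
1/(-45216 + H(19, 146)) = 1/(-45216 - 2521/(2052 + 18*19)) = 1/(-45216 - 2521/(2052 + 342)) = 1/(-45216 - 2521/2394) = 1/(-108249625/2394) = -2394/108249625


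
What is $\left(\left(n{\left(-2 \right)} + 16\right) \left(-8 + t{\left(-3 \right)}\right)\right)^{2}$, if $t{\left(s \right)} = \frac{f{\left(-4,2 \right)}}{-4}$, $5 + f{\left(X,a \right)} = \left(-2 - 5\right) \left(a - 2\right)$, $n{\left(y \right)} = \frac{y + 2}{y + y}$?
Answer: $11664$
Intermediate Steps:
$n{\left(y \right)} = \frac{2 + y}{2 y}$
$f{\left(X,a \right)} = 9 - 7 a$ ($f{\left(X,a \right)} = -5 + \left(-2 - 5\right) \left(a - 2\right) = -5 - 7 \left(-2 + a\right) = -5 - \left(-14 + 7 a\right) = 9 - 7 a$)
$t{\left(s \right)} = \frac{5}{4}$ ($t{\left(s \right)} = \frac{9 - 14}{-4} = \left(9 - 14\right) \left(- \frac{1}{4}\right) = \left(-5\right) \left(- \frac{1}{4}\right) = \frac{5}{4}$)
$\left(\left(n{\left(-2 \right)} + 16\right) \left(-8 + t{\left(-3 \right)}\right)\right)^{2} = \left(\left(\frac{2 - 2}{2 \left(-2\right)} + 16\right) \left(-8 + \frac{5}{4}\right)\right)^{2} = \left(\left(\frac{1}{2} \left(- \frac{1}{2}\right) 0 + 16\right) \left(- \frac{27}{4}\right)\right)^{2} = \left(\left(0 + 16\right) \left(- \frac{27}{4}\right)\right)^{2} = \left(16 \left(- \frac{27}{4}\right)\right)^{2} = \left(-108\right)^{2} = 11664$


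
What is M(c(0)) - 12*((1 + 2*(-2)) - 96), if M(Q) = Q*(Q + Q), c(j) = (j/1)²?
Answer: 1188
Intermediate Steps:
c(j) = j² (c(j) = (j*1)² = j²)
M(Q) = 2*Q² (M(Q) = Q*(2*Q) = 2*Q²)
M(c(0)) - 12*((1 + 2*(-2)) - 96) = 2*(0²)² - 12*((1 + 2*(-2)) - 96) = 2*0² - 12*((1 - 4) - 96) = 2*0 - 12*(-3 - 96) = 0 - 12*(-99) = 0 + 1188 = 1188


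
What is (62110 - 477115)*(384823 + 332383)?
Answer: -297644076030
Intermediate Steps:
(62110 - 477115)*(384823 + 332383) = -415005*717206 = -297644076030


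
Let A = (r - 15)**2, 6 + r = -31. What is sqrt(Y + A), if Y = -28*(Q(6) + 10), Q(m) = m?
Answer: 4*sqrt(141) ≈ 47.497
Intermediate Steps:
r = -37 (r = -6 - 31 = -37)
A = 2704 (A = (-37 - 15)**2 = (-52)**2 = 2704)
Y = -448 (Y = -28*(6 + 10) = -28*16 = -448)
sqrt(Y + A) = sqrt(-448 + 2704) = sqrt(2256) = 4*sqrt(141)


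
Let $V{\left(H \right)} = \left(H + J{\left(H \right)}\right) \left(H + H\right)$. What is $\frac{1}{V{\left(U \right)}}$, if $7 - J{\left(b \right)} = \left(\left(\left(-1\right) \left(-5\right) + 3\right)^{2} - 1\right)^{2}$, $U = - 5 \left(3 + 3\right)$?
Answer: $\frac{1}{239520} \approx 4.175 \cdot 10^{-6}$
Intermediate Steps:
$U = -30$ ($U = \left(-5\right) 6 = -30$)
$J{\left(b \right)} = -3962$ ($J{\left(b \right)} = 7 - \left(\left(\left(-1\right) \left(-5\right) + 3\right)^{2} - 1\right)^{2} = 7 - \left(\left(5 + 3\right)^{2} - 1\right)^{2} = 7 - \left(8^{2} - 1\right)^{2} = 7 - \left(64 - 1\right)^{2} = 7 - 63^{2} = 7 - 3969 = -3962$)
$V{\left(H \right)} = 2 H \left(-3962 + H\right)$ ($V{\left(H \right)} = \left(H - 3962\right) \left(H + H\right) = \left(-3962 + H\right) 2 H = 2 H \left(-3962 + H\right)$)
$\frac{1}{V{\left(U \right)}} = \frac{1}{2 \left(-30\right) \left(-3962 - 30\right)} = \frac{1}{2 \left(-30\right) \left(-3992\right)} = \frac{1}{239520}$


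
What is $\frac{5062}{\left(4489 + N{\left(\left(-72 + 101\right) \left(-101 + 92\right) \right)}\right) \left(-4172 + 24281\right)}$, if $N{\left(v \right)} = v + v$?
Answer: $\frac{5062}{79772403} \approx 6.3456 \cdot 10^{-5}$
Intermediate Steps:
$N{\left(v \right)} = 2 v$
$\frac{5062}{\left(4489 + N{\left(\left(-72 + 101\right) \left(-101 + 92\right) \right)}\right) \left(-4172 + 24281\right)} = \frac{5062}{\left(4489 + 2 \left(-72 + 101\right) \left(-101 + 92\right)\right) \left(-4172 + 24281\right)} = \frac{5062}{\left(4489 + 2 \cdot 29 \left(-9\right)\right) 20109} = \frac{5062}{\left(4489 + 2 \left(-261\right)\right) 20109} = \frac{5062}{\left(4489 - 522\right) 20109} = \frac{5062}{3967 \cdot 20109} = \frac{5062}{79772403}$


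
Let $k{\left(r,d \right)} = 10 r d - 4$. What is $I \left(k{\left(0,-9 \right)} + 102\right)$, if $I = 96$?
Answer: $9408$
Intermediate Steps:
$k{\left(r,d \right)} = -4 + 10 d r$ ($k{\left(r,d \right)} = 10 d r - 4 = -4 + 10 d r$)
$I \left(k{\left(0,-9 \right)} + 102\right) = 96 \left(\left(-4 + 10 \left(-9\right) 0\right) + 102\right) = 96 \left(\left(-4 + 0\right) + 102\right) = 96 \left(-4 + 102\right) = 96 \cdot 98 = 9408$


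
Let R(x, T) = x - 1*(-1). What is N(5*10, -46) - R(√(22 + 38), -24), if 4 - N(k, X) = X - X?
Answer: 3 - 2*√15 ≈ -4.7460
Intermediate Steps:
R(x, T) = 1 + x (R(x, T) = x + 1 = 1 + x)
N(k, X) = 4 (N(k, X) = 4 - (X - X) = 4 - 1*0 = 4 + 0 = 4)
N(5*10, -46) - R(√(22 + 38), -24) = 4 - (1 + √(22 + 38)) = 4 - (1 + √60) = 4 - (1 + 2*√15) = 4 + (-1 - 2*√15) = 3 - 2*√15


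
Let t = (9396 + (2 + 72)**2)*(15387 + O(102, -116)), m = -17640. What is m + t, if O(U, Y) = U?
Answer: 230334768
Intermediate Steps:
t = 230352408 (t = (9396 + (2 + 72)**2)*(15387 + 102) = (9396 + 74**2)*15489 = (9396 + 5476)*15489 = 14872*15489 = 230352408)
m + t = -17640 + 230352408 = 230334768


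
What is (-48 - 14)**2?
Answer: 3844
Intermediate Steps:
(-48 - 14)**2 = (-62)**2 = 3844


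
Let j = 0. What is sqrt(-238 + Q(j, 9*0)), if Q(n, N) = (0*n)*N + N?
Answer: I*sqrt(238) ≈ 15.427*I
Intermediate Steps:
Q(n, N) = N (Q(n, N) = 0*N + N = 0 + N = N)
sqrt(-238 + Q(j, 9*0)) = sqrt(-238 + 9*0) = sqrt(-238 + 0) = sqrt(-238) = I*sqrt(238)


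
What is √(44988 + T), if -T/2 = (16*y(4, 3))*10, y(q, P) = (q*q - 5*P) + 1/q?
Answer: 2*√11147 ≈ 211.16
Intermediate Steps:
y(q, P) = 1/q + q² - 5*P (y(q, P) = (q² - 5*P) + 1/q = 1/q + q² - 5*P)
T = -400 (T = -2*16*(1/4 + 4² - 5*3)*10 = -2*16*(¼ + 16 - 15)*10 = -2*16*(5/4)*10 = -40*10 = -2*200 = -400)
√(44988 + T) = √(44988 - 400) = √44588 = 2*√11147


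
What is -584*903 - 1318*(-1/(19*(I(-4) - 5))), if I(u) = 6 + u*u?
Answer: -170333378/323 ≈ -5.2735e+5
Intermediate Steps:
I(u) = 6 + u²
-584*903 - 1318*(-1/(19*(I(-4) - 5))) = -584*903 - 1318*(-1/(19*((6 + (-4)²) - 5))) = -527352 - 1318*(-1/(19*((6 + 16) - 5))) = -527352 - 1318*(-1/(19*(22 - 5))) = -527352 - 1318/(17*(-19)) = -527352 - 1318/(-323) = -527352 - 1318*(-1/323) = -527352 + 1318/323 = -170333378/323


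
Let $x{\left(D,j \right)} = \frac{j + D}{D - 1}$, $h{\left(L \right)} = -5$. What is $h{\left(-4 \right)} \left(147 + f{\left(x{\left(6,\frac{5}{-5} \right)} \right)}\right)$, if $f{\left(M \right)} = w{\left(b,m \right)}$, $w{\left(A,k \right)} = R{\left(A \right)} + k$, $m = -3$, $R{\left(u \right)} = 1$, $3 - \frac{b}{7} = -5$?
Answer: $-725$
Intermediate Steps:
$b = 56$ ($b = 21 - -35 = 21 + 35 = 56$)
$x{\left(D,j \right)} = \frac{D + j}{-1 + D}$
$w{\left(A,k \right)} = 1 + k$
$f{\left(M \right)} = -2$ ($f{\left(M \right)} = 1 - 3 = -2$)
$h{\left(-4 \right)} \left(147 + f{\left(x{\left(6,\frac{5}{-5} \right)} \right)}\right) = - 5 \left(147 - 2\right) = \left(-5\right) 145 = -725$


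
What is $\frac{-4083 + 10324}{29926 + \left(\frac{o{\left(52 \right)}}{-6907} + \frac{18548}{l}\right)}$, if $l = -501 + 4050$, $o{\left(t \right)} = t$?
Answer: $\frac{152985277263}{733702258706} \approx 0.20851$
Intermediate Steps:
$l = 3549$
$\frac{-4083 + 10324}{29926 + \left(\frac{o{\left(52 \right)}}{-6907} + \frac{18548}{l}\right)} = \frac{-4083 + 10324}{29926 + \left(\frac{52}{-6907} + \frac{18548}{3549}\right)} = \frac{6241}{29926 + \left(52 \left(- \frac{1}{6907}\right) + 18548 \cdot \frac{1}{3549}\right)} = \frac{6241}{29926 + \left(- \frac{52}{6907} + \frac{18548}{3549}\right)} = \frac{6241}{29926 + \frac{127926488}{24512943}} = \frac{6241}{\frac{733702258706}{24512943}} = 6241 \cdot \frac{24512943}{733702258706} = \frac{152985277263}{733702258706}$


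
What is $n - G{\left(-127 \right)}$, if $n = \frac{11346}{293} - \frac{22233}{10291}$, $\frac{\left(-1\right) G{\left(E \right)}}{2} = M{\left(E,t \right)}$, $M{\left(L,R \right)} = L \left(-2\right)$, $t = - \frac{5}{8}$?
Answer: $\frac{1642001021}{3015263} \approx 544.56$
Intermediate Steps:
$t = - \frac{5}{8}$ ($t = \left(-5\right) \frac{1}{8} = - \frac{5}{8} \approx -0.625$)
$M{\left(L,R \right)} = - 2 L$
$G{\left(E \right)} = 4 E$ ($G{\left(E \right)} = - 2 \left(- 2 E\right) = 4 E$)
$n = \frac{110247417}{3015263}$ ($n = 11346 \cdot \frac{1}{293} - \frac{22233}{10291} = \frac{11346}{293} - \frac{22233}{10291} = \frac{110247417}{3015263} \approx 36.563$)
$n - G{\left(-127 \right)} = \frac{110247417}{3015263} - 4 \left(-127\right) = \frac{110247417}{3015263} - -508 = \frac{110247417}{3015263} + 508 = \frac{1642001021}{3015263}$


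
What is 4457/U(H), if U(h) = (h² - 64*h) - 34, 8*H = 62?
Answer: -71312/7519 ≈ -9.4842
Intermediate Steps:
H = 31/4 (H = (⅛)*62 = 31/4 ≈ 7.7500)
U(h) = -34 + h² - 64*h
4457/U(H) = 4457/(-34 + (31/4)² - 64*31/4) = 4457/(-34 + 961/16 - 496) = 4457/(-7519/16) = 4457*(-16/7519) = -71312/7519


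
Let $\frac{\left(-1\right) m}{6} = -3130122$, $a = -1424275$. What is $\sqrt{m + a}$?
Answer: $\sqrt{17356457} \approx 4166.1$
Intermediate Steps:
$m = 18780732$ ($m = \left(-6\right) \left(-3130122\right) = 18780732$)
$\sqrt{m + a} = \sqrt{18780732 - 1424275} = \sqrt{17356457}$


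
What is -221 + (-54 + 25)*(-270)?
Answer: 7609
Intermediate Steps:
-221 + (-54 + 25)*(-270) = -221 - 29*(-270) = -221 + 7830 = 7609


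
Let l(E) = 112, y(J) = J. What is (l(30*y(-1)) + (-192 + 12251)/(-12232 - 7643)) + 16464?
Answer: 329435941/19875 ≈ 16575.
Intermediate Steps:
(l(30*y(-1)) + (-192 + 12251)/(-12232 - 7643)) + 16464 = (112 + (-192 + 12251)/(-12232 - 7643)) + 16464 = (112 + 12059/(-19875)) + 16464 = (112 + 12059*(-1/19875)) + 16464 = (112 - 12059/19875) + 16464 = 2213941/19875 + 16464 = 329435941/19875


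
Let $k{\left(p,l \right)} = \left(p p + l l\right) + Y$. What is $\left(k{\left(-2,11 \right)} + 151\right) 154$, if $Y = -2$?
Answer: $42196$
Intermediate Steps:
$k{\left(p,l \right)} = -2 + l^{2} + p^{2}$ ($k{\left(p,l \right)} = \left(p p + l l\right) - 2 = \left(p^{2} + l^{2}\right) - 2 = \left(l^{2} + p^{2}\right) - 2 = -2 + l^{2} + p^{2}$)
$\left(k{\left(-2,11 \right)} + 151\right) 154 = \left(\left(-2 + 11^{2} + \left(-2\right)^{2}\right) + 151\right) 154 = \left(\left(-2 + 121 + 4\right) + 151\right) 154 = \left(123 + 151\right) 154 = 274 \cdot 154 = 42196$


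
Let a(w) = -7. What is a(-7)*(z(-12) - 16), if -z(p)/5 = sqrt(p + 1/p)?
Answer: 112 + 35*I*sqrt(435)/6 ≈ 112.0 + 121.66*I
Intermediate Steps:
z(p) = -5*sqrt(p + 1/p)
a(-7)*(z(-12) - 16) = -7*(-5*sqrt(-12 + 1/(-12)) - 16) = -7*(-5*sqrt(-12 - 1/12) - 16) = -7*(-5*I*sqrt(435)/6 - 16) = -7*(-16 - 5*I*sqrt(435)/6) = 112 + 35*I*sqrt(435)/6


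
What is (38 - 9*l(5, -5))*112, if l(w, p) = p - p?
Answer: 4256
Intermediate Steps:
l(w, p) = 0
(38 - 9*l(5, -5))*112 = (38 - 9*0)*112 = (38 + 0)*112 = 38*112 = 4256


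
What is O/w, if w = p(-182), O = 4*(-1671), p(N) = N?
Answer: 3342/91 ≈ 36.725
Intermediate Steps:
O = -6684
w = -182
O/w = -6684/(-182) = -6684*(-1/182) = 3342/91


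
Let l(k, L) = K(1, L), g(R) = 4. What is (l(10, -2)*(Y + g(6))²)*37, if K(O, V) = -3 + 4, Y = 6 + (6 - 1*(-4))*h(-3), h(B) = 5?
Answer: 133200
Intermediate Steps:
Y = 56 (Y = 6 + (6 - 1*(-4))*5 = 6 + (6 + 4)*5 = 6 + 10*5 = 6 + 50 = 56)
K(O, V) = 1
l(k, L) = 1
(l(10, -2)*(Y + g(6))²)*37 = (1*(56 + 4)²)*37 = (1*60²)*37 = (1*3600)*37 = 3600*37 = 133200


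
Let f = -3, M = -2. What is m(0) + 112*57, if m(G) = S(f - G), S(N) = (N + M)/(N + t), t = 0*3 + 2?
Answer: 6389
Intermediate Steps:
t = 2 (t = 0 + 2 = 2)
S(N) = (-2 + N)/(2 + N) (S(N) = (N - 2)/(N + 2) = (-2 + N)/(2 + N))
m(G) = (-5 - G)/(-1 - G) (m(G) = (-2 + (-3 - G))/(2 + (-3 - G)) = (-5 - G)/(-1 - G))
m(0) + 112*57 = (5 + 0)/(1 + 0) + 112*57 = 5/1 + 6384 = 1*5 + 6384 = 5 + 6384 = 6389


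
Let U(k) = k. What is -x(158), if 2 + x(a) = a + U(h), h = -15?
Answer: -141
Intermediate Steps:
x(a) = -17 + a (x(a) = -2 + (a - 15) = -2 + (-15 + a) = -17 + a)
-x(158) = -(-17 + 158) = -1*141 = -141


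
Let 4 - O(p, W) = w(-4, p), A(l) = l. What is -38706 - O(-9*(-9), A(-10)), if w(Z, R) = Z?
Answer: -38714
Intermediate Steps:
O(p, W) = 8 (O(p, W) = 4 - 1*(-4) = 4 + 4 = 8)
-38706 - O(-9*(-9), A(-10)) = -38706 - 1*8 = -38706 - 8 = -38714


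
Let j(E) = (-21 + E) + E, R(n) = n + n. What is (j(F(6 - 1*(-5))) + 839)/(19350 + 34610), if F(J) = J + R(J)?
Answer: 221/13490 ≈ 0.016383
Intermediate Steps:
R(n) = 2*n
F(J) = 3*J (F(J) = J + 2*J = 3*J)
j(E) = -21 + 2*E
(j(F(6 - 1*(-5))) + 839)/(19350 + 34610) = ((-21 + 2*(3*(6 - 1*(-5)))) + 839)/(19350 + 34610) = ((-21 + 2*(3*(6 + 5))) + 839)/53960 = ((-21 + 2*(3*11)) + 839)*(1/53960) = ((-21 + 2*33) + 839)*(1/53960) = ((-21 + 66) + 839)*(1/53960) = (45 + 839)*(1/53960) = 884*(1/53960) = 221/13490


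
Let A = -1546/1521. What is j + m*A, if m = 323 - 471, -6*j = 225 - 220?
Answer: 455081/3042 ≈ 149.60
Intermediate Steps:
j = -⅚ (j = -(225 - 220)/6 = -⅙*5 = -⅚ ≈ -0.83333)
m = -148
A = -1546/1521 (A = -1546*1/1521 = -1546/1521 ≈ -1.0164)
j + m*A = -⅚ - 148*(-1546/1521) = -⅚ + 228808/1521 = 455081/3042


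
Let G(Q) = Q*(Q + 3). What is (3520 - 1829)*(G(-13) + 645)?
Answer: 1310525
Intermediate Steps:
G(Q) = Q*(3 + Q)
(3520 - 1829)*(G(-13) + 645) = (3520 - 1829)*(-13*(3 - 13) + 645) = 1691*(-13*(-10) + 645) = 1691*(130 + 645) = 1691*775 = 1310525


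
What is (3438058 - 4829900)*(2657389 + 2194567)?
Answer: -6753156142952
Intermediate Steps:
(3438058 - 4829900)*(2657389 + 2194567) = -1391842*4851956 = -6753156142952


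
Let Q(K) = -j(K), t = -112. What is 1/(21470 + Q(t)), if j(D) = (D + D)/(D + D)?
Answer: 1/21469 ≈ 4.6579e-5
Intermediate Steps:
j(D) = 1 (j(D) = (2*D)/((2*D)) = (2*D)*(1/(2*D)) = 1)
Q(K) = -1 (Q(K) = -1*1 = -1)
1/(21470 + Q(t)) = 1/(21470 - 1) = 1/21469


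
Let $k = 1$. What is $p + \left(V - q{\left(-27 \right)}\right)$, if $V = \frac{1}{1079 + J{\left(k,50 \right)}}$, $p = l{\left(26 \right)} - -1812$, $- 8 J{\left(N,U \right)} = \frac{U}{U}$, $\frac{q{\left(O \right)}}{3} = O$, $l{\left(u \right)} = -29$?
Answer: $\frac{16088192}{8631} \approx 1864.0$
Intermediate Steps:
$q{\left(O \right)} = 3 O$
$J{\left(N,U \right)} = - \frac{1}{8}$ ($J{\left(N,U \right)} = - \frac{U \frac{1}{U}}{8} = \left(- \frac{1}{8}\right) 1 = - \frac{1}{8}$)
$p = 1783$ ($p = -29 - -1812 = -29 + 1812 = 1783$)
$V = \frac{8}{8631}$ ($V = \frac{1}{1079 - \frac{1}{8}} = \frac{1}{\frac{8631}{8}} = \frac{8}{8631} \approx 0.00092689$)
$p + \left(V - q{\left(-27 \right)}\right) = 1783 - \left(- \frac{8}{8631} + 3 \left(-27\right)\right) = 1783 + \left(\frac{8}{8631} - -81\right) = 1783 + \left(\frac{8}{8631} + 81\right) = 1783 + \frac{699119}{8631} = \frac{16088192}{8631}$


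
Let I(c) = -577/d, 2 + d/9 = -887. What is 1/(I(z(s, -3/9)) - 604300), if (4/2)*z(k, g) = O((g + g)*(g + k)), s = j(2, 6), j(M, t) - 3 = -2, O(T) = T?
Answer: -8001/4835003723 ≈ -1.6548e-6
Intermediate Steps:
d = -8001 (d = -18 + 9*(-887) = -18 - 7983 = -8001)
j(M, t) = 1 (j(M, t) = 3 - 2 = 1)
s = 1
z(k, g) = g*(g + k) (z(k, g) = ((g + g)*(g + k))/2 = ((2*g)*(g + k))/2 = (2*g*(g + k))/2 = g*(g + k))
I(c) = 577/8001 (I(c) = -577/(-8001) = -577*(-1/8001) = 577/8001)
1/(I(z(s, -3/9)) - 604300) = 1/(577/8001 - 604300) = 1/(-4835003723/8001) = -8001/4835003723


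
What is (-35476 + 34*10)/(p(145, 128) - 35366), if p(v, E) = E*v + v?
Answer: 35136/16661 ≈ 2.1089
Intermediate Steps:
p(v, E) = v + E*v
(-35476 + 34*10)/(p(145, 128) - 35366) = (-35476 + 34*10)/(145*(1 + 128) - 35366) = (-35476 + 340)/(145*129 - 35366) = -35136/(18705 - 35366) = -35136/(-16661) = -35136*(-1/16661) = 35136/16661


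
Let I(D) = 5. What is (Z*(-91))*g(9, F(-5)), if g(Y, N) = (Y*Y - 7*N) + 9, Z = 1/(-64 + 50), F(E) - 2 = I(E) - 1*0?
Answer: 533/2 ≈ 266.50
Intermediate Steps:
F(E) = 7 (F(E) = 2 + (5 - 1*0) = 2 + (5 + 0) = 2 + 5 = 7)
Z = -1/14 (Z = 1/(-14) = -1/14 ≈ -0.071429)
g(Y, N) = 9 + Y² - 7*N (g(Y, N) = (Y² - 7*N) + 9 = 9 + Y² - 7*N)
(Z*(-91))*g(9, F(-5)) = (-1/14*(-91))*(9 + 9² - 7*7) = 13*(9 + 81 - 49)/2 = (13/2)*41 = 533/2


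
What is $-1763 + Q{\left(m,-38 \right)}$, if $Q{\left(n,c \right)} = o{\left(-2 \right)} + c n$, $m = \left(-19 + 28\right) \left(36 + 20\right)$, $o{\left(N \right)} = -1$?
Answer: $-20916$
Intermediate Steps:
$m = 504$ ($m = 9 \cdot 56 = 504$)
$Q{\left(n,c \right)} = -1 + c n$
$-1763 + Q{\left(m,-38 \right)} = -1763 - 19153 = -20916$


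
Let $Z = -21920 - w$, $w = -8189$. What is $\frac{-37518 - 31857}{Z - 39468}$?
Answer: $\frac{23125}{17733} \approx 1.3041$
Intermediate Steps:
$Z = -13731$ ($Z = -21920 - -8189 = -21920 + 8189 = -13731$)
$\frac{-37518 - 31857}{Z - 39468} = \frac{-37518 - 31857}{-13731 - 39468} = \frac{-37518 - 31857}{-53199} = \left(-69375\right) \left(- \frac{1}{53199}\right) = \frac{23125}{17733}$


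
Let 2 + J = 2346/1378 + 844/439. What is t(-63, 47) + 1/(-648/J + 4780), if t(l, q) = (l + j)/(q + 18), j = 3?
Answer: -25835240291/27995099236 ≈ -0.92285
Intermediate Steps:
t(l, q) = (3 + l)/(18 + q) (t(l, q) = (l + 3)/(q + 18) = (3 + l)/(18 + q))
J = 491521/302471 (J = -2 + (2346/1378 + 844/439) = -2 + (2346*(1/1378) + 844*(1/439)) = -2 + (1173/689 + 844/439) = -2 + 1096463/302471 = 491521/302471 ≈ 1.6250)
t(-63, 47) + 1/(-648/J + 4780) = (3 - 63)/(18 + 47) + 1/(-648/491521/302471 + 4780) = -60/65 + 1/(-648*302471/491521 + 4780) = (1/65)*(-60) + 1/(-196001208/491521 + 4780) = -12/13 + 1/(2153469172/491521) = -12/13 + 491521/2153469172 = -25835240291/27995099236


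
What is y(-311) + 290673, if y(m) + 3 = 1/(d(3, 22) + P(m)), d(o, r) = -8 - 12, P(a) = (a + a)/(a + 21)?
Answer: 752544485/2589 ≈ 2.9067e+5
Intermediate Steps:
P(a) = 2*a/(21 + a) (P(a) = (2*a)/(21 + a) = 2*a/(21 + a))
d(o, r) = -20
y(m) = -3 + 1/(-20 + 2*m/(21 + m))
y(-311) + 290673 = (1281 + 55*(-311))/(6*(-70 - 3*(-311))) + 290673 = (1281 - 17105)/(6*(-70 + 933)) + 290673 = (⅙)*(-15824)/863 + 290673 = (⅙)*(1/863)*(-15824) + 290673 = -7912/2589 + 290673 = 752544485/2589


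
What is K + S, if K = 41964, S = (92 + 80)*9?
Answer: 43512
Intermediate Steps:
S = 1548 (S = 172*9 = 1548)
K + S = 41964 + 1548 = 43512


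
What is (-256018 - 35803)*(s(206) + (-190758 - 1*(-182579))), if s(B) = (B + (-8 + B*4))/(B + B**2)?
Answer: 50888898089308/21321 ≈ 2.3868e+9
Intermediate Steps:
s(B) = (-8 + 5*B)/(B + B**2) (s(B) = (B + (-8 + 4*B))/(B + B**2) = (-8 + 5*B)/(B + B**2))
(-256018 - 35803)*(s(206) + (-190758 - 1*(-182579))) = (-256018 - 35803)*((-8 + 5*206)/(206*(1 + 206)) + (-190758 - 1*(-182579))) = -291821*((1/206)*(-8 + 1030)/207 + (-190758 + 182579)) = -291821*((1/206)*(1/207)*1022 - 8179) = -291821*(511/21321 - 8179) = -291821*(-174383948/21321) = 50888898089308/21321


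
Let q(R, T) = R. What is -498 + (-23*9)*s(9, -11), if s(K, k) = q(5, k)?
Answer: -1533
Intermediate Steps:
s(K, k) = 5
-498 + (-23*9)*s(9, -11) = -498 - 23*9*5 = -498 - 207*5 = -498 - 1035 = -1533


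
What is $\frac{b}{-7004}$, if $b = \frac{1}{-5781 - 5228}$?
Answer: $\frac{1}{77107036} \approx 1.2969 \cdot 10^{-8}$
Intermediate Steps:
$b = - \frac{1}{11009}$ ($b = \frac{1}{-11009} = - \frac{1}{11009} \approx -9.0835 \cdot 10^{-5}$)
$\frac{b}{-7004} = - \frac{1}{11009 \left(-7004\right)} = \left(- \frac{1}{11009}\right) \left(- \frac{1}{7004}\right) = \frac{1}{77107036}$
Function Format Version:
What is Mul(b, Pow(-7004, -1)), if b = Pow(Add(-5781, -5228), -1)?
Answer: Rational(1, 77107036) ≈ 1.2969e-8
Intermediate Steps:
b = Rational(-1, 11009) (b = Pow(-11009, -1) = Rational(-1, 11009) ≈ -9.0835e-5)
Mul(b, Pow(-7004, -1)) = Mul(Rational(-1, 11009), Pow(-7004, -1)) = Mul(Rational(-1, 11009), Rational(-1, 7004)) = Rational(1, 77107036)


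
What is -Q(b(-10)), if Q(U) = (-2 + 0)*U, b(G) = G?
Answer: -20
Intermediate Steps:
Q(U) = -2*U
-Q(b(-10)) = -(-2)*(-10) = -1*20 = -20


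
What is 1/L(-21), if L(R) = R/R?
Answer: 1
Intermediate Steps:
L(R) = 1
1/L(-21) = 1/1 = 1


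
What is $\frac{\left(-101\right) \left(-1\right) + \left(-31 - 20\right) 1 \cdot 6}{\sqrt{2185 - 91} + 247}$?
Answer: $- \frac{10127}{11783} + \frac{41 \sqrt{2094}}{11783} \approx -0.70023$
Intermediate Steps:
$\frac{\left(-101\right) \left(-1\right) + \left(-31 - 20\right) 1 \cdot 6}{\sqrt{2185 - 91} + 247} = \frac{101 - 306}{\sqrt{2094} + 247} = \frac{101 - 306}{247 + \sqrt{2094}} = - \frac{205}{247 + \sqrt{2094}}$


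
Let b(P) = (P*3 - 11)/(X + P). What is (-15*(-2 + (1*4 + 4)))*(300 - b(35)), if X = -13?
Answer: -292770/11 ≈ -26615.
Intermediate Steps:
b(P) = (-11 + 3*P)/(-13 + P) (b(P) = (P*3 - 11)/(-13 + P) = (3*P - 11)/(-13 + P) = (-11 + 3*P)/(-13 + P))
(-15*(-2 + (1*4 + 4)))*(300 - b(35)) = (-15*(-2 + (1*4 + 4)))*(300 - (-11 + 3*35)/(-13 + 35)) = (-15*(-2 + (4 + 4)))*(300 - (-11 + 105)/22) = (-15*(-2 + 8))*(300 - 94/22) = (-15*6)*(300 - 1*47/11) = -90*(300 - 47/11) = -90*3253/11 = -292770/11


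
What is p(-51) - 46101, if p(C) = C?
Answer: -46152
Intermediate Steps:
p(-51) - 46101 = -51 - 46101 = -46152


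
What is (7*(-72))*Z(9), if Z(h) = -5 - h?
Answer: 7056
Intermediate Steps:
(7*(-72))*Z(9) = (7*(-72))*(-5 - 1*9) = -504*(-5 - 9) = -504*(-14) = 7056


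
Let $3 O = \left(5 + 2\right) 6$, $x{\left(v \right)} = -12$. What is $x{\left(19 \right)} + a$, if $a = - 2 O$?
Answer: $-40$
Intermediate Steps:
$O = 14$ ($O = \frac{\left(5 + 2\right) 6}{3} = \frac{7 \cdot 6}{3} = \frac{1}{3} \cdot 42 = 14$)
$a = -28$ ($a = \left(-2\right) 14 = -28$)
$x{\left(19 \right)} + a = -12 - 28 = -40$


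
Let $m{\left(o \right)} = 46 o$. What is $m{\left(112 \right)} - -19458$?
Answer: $24610$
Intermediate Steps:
$m{\left(112 \right)} - -19458 = 46 \cdot 112 - -19458 = 5152 + 19458 = 24610$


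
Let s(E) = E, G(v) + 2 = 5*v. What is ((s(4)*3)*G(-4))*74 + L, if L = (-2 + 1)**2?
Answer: -19535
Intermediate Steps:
G(v) = -2 + 5*v
L = 1 (L = (-1)**2 = 1)
((s(4)*3)*G(-4))*74 + L = ((4*3)*(-2 + 5*(-4)))*74 + 1 = (12*(-2 - 20))*74 + 1 = (12*(-22))*74 + 1 = -264*74 + 1 = -19536 + 1 = -19535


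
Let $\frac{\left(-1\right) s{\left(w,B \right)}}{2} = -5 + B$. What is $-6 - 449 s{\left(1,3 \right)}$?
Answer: $-1802$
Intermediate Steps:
$s{\left(w,B \right)} = 10 - 2 B$ ($s{\left(w,B \right)} = - 2 \left(-5 + B\right) = 10 - 2 B$)
$-6 - 449 s{\left(1,3 \right)} = -6 - 449 \left(10 - 6\right) = -6 - 1796 = -1802$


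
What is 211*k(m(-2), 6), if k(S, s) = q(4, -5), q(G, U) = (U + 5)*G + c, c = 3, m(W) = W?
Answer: 633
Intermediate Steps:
q(G, U) = 3 + G*(5 + U) (q(G, U) = (U + 5)*G + 3 = (5 + U)*G + 3 = G*(5 + U) + 3 = 3 + G*(5 + U))
k(S, s) = 3 (k(S, s) = 3 + 5*4 + 4*(-5) = 3 + 20 - 20 = 3)
211*k(m(-2), 6) = 211*3 = 633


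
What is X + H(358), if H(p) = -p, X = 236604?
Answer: 236246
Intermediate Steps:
X + H(358) = 236604 - 1*358 = 236604 - 358 = 236246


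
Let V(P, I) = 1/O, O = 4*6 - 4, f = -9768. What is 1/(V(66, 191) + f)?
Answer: -20/195359 ≈ -0.00010238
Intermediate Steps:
O = 20 (O = 24 - 4 = 20)
V(P, I) = 1/20
1/(V(66, 191) + f) = 1/(1/20 - 9768) = 1/(-195359/20) = -20/195359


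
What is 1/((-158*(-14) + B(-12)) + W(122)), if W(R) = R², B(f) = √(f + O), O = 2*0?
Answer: 4274/73068307 - I*√3/146136614 ≈ 5.8493e-5 - 1.1852e-8*I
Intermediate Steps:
O = 0
B(f) = √f (B(f) = √(f + 0) = √f)
1/((-158*(-14) + B(-12)) + W(122)) = 1/((-158*(-14) + √(-12)) + 122²) = 1/((2212 + 2*I*√3) + 14884) = 1/(17096 + 2*I*√3)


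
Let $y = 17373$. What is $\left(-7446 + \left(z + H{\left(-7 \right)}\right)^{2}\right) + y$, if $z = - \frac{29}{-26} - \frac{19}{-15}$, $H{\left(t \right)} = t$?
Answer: $\frac{1513140301}{152100} \approx 9948.3$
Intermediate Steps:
$z = \frac{929}{390}$ ($z = \left(-29\right) \left(- \frac{1}{26}\right) - - \frac{19}{15} = \frac{29}{26} + \frac{19}{15} = \frac{929}{390} \approx 2.382$)
$\left(-7446 + \left(z + H{\left(-7 \right)}\right)^{2}\right) + y = \left(-7446 + \left(\frac{929}{390} - 7\right)^{2}\right) + 17373 = \left(-7446 + \left(- \frac{1801}{390}\right)^{2}\right) + 17373 = \left(-7446 + \frac{3243601}{152100}\right) + 17373 = - \frac{1129292999}{152100} + 17373 = \frac{1513140301}{152100}$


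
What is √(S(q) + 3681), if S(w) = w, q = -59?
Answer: √3622 ≈ 60.183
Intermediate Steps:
√(S(q) + 3681) = √(-59 + 3681) = √3622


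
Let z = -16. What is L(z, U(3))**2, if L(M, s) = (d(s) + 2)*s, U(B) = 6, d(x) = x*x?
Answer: 51984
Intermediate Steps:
d(x) = x**2
L(M, s) = s*(2 + s**2) (L(M, s) = (s**2 + 2)*s = (2 + s**2)*s = s*(2 + s**2))
L(z, U(3))**2 = (6*(2 + 6**2))**2 = (6*(2 + 36))**2 = (6*38)**2 = 228**2 = 51984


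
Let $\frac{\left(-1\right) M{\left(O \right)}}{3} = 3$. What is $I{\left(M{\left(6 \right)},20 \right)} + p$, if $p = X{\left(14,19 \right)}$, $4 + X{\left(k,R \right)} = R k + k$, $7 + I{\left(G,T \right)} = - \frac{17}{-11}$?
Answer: $\frac{2976}{11} \approx 270.55$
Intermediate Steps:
$M{\left(O \right)} = -9$ ($M{\left(O \right)} = \left(-3\right) 3 = -9$)
$I{\left(G,T \right)} = - \frac{60}{11}$ ($I{\left(G,T \right)} = -7 - \frac{17}{-11} = -7 - - \frac{17}{11} = -7 + \frac{17}{11} = - \frac{60}{11}$)
$X{\left(k,R \right)} = -4 + k + R k$ ($X{\left(k,R \right)} = -4 + \left(R k + k\right) = -4 + \left(k + R k\right) = -4 + k + R k$)
$p = 276$ ($p = -4 + 14 + 19 \cdot 14 = -4 + 14 + 266 = 276$)
$I{\left(M{\left(6 \right)},20 \right)} + p = - \frac{60}{11} + 276 = \frac{2976}{11}$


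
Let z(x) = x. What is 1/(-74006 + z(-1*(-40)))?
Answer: -1/73966 ≈ -1.3520e-5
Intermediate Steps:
1/(-74006 + z(-1*(-40))) = 1/(-74006 - 1*(-40)) = 1/(-74006 + 40) = 1/(-73966) = -1/73966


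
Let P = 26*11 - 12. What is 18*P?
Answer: 4932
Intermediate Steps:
P = 274 (P = 286 - 12 = 274)
18*P = 18*274 = 4932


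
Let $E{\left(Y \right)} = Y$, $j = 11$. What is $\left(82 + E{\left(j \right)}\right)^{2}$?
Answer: $8649$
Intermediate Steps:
$\left(82 + E{\left(j \right)}\right)^{2} = \left(82 + 11\right)^{2} = 93^{2} = 8649$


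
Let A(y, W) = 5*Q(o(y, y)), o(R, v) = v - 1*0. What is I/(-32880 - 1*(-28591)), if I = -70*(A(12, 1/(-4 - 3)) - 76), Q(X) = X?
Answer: -1120/4289 ≈ -0.26113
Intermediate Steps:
o(R, v) = v (o(R, v) = v + 0 = v)
A(y, W) = 5*y
I = 1120 (I = -70*(5*12 - 76) = -70*(60 - 76) = -70*(-16) = 1120)
I/(-32880 - 1*(-28591)) = 1120/(-32880 - 1*(-28591)) = 1120/(-32880 + 28591) = 1120/(-4289) = 1120*(-1/4289) = -1120/4289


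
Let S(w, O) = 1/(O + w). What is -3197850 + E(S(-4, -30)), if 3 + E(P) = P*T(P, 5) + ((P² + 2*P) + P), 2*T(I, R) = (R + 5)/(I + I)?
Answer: -3696715279/1156 ≈ -3.1979e+6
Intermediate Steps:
T(I, R) = (5 + R)/(4*I) (T(I, R) = ((R + 5)/(I + I))/2 = ((5 + R)/((2*I)))/2 = ((5 + R)*(1/(2*I)))/2 = ((5 + R)/(2*I))/2 = (5 + R)/(4*I))
E(P) = -½ + P² + 3*P (E(P) = -3 + (P*((5 + 5)/(4*P)) + ((P² + 2*P) + P)) = -3 + (P*((¼)*10/P) + (P² + 3*P)) = -3 + (P*(5/(2*P)) + (P² + 3*P)) = -3 + (5/2 + (P² + 3*P)) = -3 + (5/2 + P² + 3*P) = -½ + P² + 3*P)
-3197850 + E(S(-4, -30)) = -3197850 + (-½ + (1/(-30 - 4))² + 3/(-30 - 4)) = -3197850 + (-½ + (1/(-34))² + 3/(-34)) = -3197850 + (-½ + (-1/34)² + 3*(-1/34)) = -3197850 + (-½ + 1/1156 - 3/34) = -3197850 - 679/1156 = -3696715279/1156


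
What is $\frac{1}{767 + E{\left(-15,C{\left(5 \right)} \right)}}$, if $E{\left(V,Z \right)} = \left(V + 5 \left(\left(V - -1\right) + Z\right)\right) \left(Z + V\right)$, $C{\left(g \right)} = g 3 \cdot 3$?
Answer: $\frac{1}{4967} \approx 0.00020133$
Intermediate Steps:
$C{\left(g \right)} = 9 g$ ($C{\left(g \right)} = 3 g 3 = 9 g$)
$E{\left(V,Z \right)} = \left(V + Z\right) \left(5 + 5 Z + 6 V\right)$ ($E{\left(V,Z \right)} = \left(V + 5 \left(\left(V + 1\right) + Z\right)\right) \left(V + Z\right) = \left(V + 5 \left(\left(1 + V\right) + Z\right)\right) \left(V + Z\right) = \left(V + 5 \left(1 + V + Z\right)\right) \left(V + Z\right) = \left(V + \left(5 + 5 V + 5 Z\right)\right) \left(V + Z\right) = \left(5 + 5 Z + 6 V\right) \left(V + Z\right) = \left(V + Z\right) \left(5 + 5 Z + 6 V\right)$)
$\frac{1}{767 + E{\left(-15,C{\left(5 \right)} \right)}} = \frac{1}{767 + \left(5 \left(-15\right) + 5 \cdot 9 \cdot 5 + 5 \left(9 \cdot 5\right)^{2} + 6 \left(-15\right)^{2} + 11 \left(-15\right) 9 \cdot 5\right)} = \frac{1}{767 + \left(-75 + 5 \cdot 45 + 5 \cdot 45^{2} + 6 \cdot 225 + 11 \left(-15\right) 45\right)} = \frac{1}{767 + \left(-75 + 225 + 5 \cdot 2025 + 1350 - 7425\right)} = \frac{1}{767 + \left(-75 + 225 + 10125 + 1350 - 7425\right)} = \frac{1}{767 + 4200} = \frac{1}{4967}$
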